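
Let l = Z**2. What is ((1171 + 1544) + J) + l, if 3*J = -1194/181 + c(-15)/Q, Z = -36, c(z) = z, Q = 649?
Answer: 470908952/117469 ≈ 4008.8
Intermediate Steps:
J = -259207/117469 (J = (-1194/181 - 15/649)/3 = (1/3)*(-777621/117469) = -259207/117469 ≈ -2.2066)
l = 1296 (l = (-36)**2 = 1296)
((1171 + 1544) + J) + l = ((1171 + 1544) - 259207/117469) + 1296 = (2715 - 259207/117469) + 1296 = 318669128/117469 + 1296 = 470908952/117469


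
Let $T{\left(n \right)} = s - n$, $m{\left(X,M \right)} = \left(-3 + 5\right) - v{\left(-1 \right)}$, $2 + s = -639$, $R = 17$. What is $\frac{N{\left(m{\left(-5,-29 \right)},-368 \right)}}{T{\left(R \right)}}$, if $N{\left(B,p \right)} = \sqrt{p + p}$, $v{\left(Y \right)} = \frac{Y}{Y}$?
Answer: $- \frac{2 i \sqrt{46}}{329} \approx - 0.04123 i$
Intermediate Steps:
$s = -641$ ($s = -2 - 639 = -641$)
$v{\left(Y \right)} = 1$
$m{\left(X,M \right)} = 1$ ($m{\left(X,M \right)} = \left(-3 + 5\right) - 1 = 2 - 1 = 1$)
$T{\left(n \right)} = -641 - n$
$N{\left(B,p \right)} = \sqrt{2} \sqrt{p}$ ($N{\left(B,p \right)} = \sqrt{2 p} = \sqrt{2} \sqrt{p}$)
$\frac{N{\left(m{\left(-5,-29 \right)},-368 \right)}}{T{\left(R \right)}} = \frac{\sqrt{2} \sqrt{-368}}{-641 - 17} = \frac{\sqrt{2} \cdot 4 i \sqrt{23}}{-641 - 17} = \frac{4 i \sqrt{46}}{-658} = 4 i \sqrt{46} \left(- \frac{1}{658}\right) = - \frac{2 i \sqrt{46}}{329}$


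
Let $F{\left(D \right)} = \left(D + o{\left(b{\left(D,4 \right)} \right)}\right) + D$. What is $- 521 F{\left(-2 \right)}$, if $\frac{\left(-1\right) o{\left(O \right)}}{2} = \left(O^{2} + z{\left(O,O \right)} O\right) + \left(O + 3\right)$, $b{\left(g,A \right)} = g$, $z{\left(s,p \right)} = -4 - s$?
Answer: $11462$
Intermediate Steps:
$o{\left(O \right)} = -6 - 2 O - 2 O^{2} - 2 O \left(-4 - O\right)$ ($o{\left(O \right)} = - 2 \left(\left(O^{2} + \left(-4 - O\right) O\right) + \left(O + 3\right)\right) = - 2 \left(\left(O^{2} + O \left(-4 - O\right)\right) + \left(3 + O\right)\right) = - 2 \left(3 + O + O^{2} + O \left(-4 - O\right)\right) = -6 - 2 O - 2 O^{2} - 2 O \left(-4 - O\right)$)
$F{\left(D \right)} = -6 + 8 D$ ($F{\left(D \right)} = \left(D + \left(-6 + 6 D\right)\right) + D = \left(-6 + 7 D\right) + D = -6 + 8 D$)
$- 521 F{\left(-2 \right)} = - 521 \left(-6 + 8 \left(-2\right)\right) = - 521 \left(-6 - 16\right) = \left(-521\right) \left(-22\right) = 11462$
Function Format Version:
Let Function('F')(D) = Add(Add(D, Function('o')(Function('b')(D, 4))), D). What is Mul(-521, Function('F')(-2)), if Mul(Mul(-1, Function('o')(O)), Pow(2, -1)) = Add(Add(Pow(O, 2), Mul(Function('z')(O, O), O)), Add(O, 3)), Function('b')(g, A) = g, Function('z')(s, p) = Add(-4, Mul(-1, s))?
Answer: 11462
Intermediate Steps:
Function('o')(O) = Add(-6, Mul(-2, O), Mul(-2, Pow(O, 2)), Mul(-2, O, Add(-4, Mul(-1, O)))) (Function('o')(O) = Mul(-2, Add(Add(Pow(O, 2), Mul(Add(-4, Mul(-1, O)), O)), Add(O, 3))) = Mul(-2, Add(Add(Pow(O, 2), Mul(O, Add(-4, Mul(-1, O)))), Add(3, O))) = Mul(-2, Add(3, O, Pow(O, 2), Mul(O, Add(-4, Mul(-1, O))))) = Add(-6, Mul(-2, O), Mul(-2, Pow(O, 2)), Mul(-2, O, Add(-4, Mul(-1, O)))))
Function('F')(D) = Add(-6, Mul(8, D)) (Function('F')(D) = Add(Add(D, Add(-6, Mul(6, D))), D) = Add(Add(-6, Mul(7, D)), D) = Add(-6, Mul(8, D)))
Mul(-521, Function('F')(-2)) = Mul(-521, Add(-6, Mul(8, -2))) = Mul(-521, Add(-6, -16)) = Mul(-521, -22) = 11462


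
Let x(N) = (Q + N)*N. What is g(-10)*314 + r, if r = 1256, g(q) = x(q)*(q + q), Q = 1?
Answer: -563944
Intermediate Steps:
x(N) = N*(1 + N) (x(N) = (1 + N)*N = N*(1 + N))
g(q) = 2*q²*(1 + q) (g(q) = (q*(1 + q))*(q + q) = (q*(1 + q))*(2*q) = 2*q²*(1 + q))
g(-10)*314 + r = (2*(-10)²*(1 - 10))*314 + 1256 = (2*100*(-9))*314 + 1256 = -1800*314 + 1256 = -565200 + 1256 = -563944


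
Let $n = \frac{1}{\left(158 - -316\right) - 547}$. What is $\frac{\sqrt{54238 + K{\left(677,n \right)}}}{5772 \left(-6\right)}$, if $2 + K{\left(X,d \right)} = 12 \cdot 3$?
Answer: $- \frac{4 \sqrt{53}}{4329} \approx -0.0067268$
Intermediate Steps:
$n = - \frac{1}{73}$ ($n = \frac{1}{\left(158 + 316\right) - 547} = \frac{1}{474 - 547} = \frac{1}{-73} = - \frac{1}{73} \approx -0.013699$)
$K{\left(X,d \right)} = 34$ ($K{\left(X,d \right)} = -2 + 12 \cdot 3 = -2 + 36 = 34$)
$\frac{\sqrt{54238 + K{\left(677,n \right)}}}{5772 \left(-6\right)} = \frac{\sqrt{54238 + 34}}{5772 \left(-6\right)} = \frac{\sqrt{54272}}{-34632} = 32 \sqrt{53} \left(- \frac{1}{34632}\right) = - \frac{4 \sqrt{53}}{4329}$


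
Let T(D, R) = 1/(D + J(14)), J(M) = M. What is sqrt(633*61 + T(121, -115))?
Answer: 2*sqrt(19547835)/45 ≈ 196.50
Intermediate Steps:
T(D, R) = 1/(14 + D) (T(D, R) = 1/(D + 14) = 1/(14 + D))
sqrt(633*61 + T(121, -115)) = sqrt(633*61 + 1/(14 + 121)) = sqrt(38613 + 1/135) = sqrt(5212756/135) = 2*sqrt(19547835)/45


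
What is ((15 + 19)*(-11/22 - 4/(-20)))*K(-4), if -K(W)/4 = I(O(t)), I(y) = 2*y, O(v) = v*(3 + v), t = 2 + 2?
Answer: 11424/5 ≈ 2284.8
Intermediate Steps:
t = 4
K(W) = -224 (K(W) = -8*4*(3 + 4) = -8*4*7 = -8*28 = -4*56 = -224)
((15 + 19)*(-11/22 - 4/(-20)))*K(-4) = ((15 + 19)*(-11/22 - 4/(-20)))*(-224) = (34*(-11*1/22 - 4*(-1/20)))*(-224) = (34*(-1/2 + 1/5))*(-224) = (34*(-3/10))*(-224) = -51/5*(-224) = 11424/5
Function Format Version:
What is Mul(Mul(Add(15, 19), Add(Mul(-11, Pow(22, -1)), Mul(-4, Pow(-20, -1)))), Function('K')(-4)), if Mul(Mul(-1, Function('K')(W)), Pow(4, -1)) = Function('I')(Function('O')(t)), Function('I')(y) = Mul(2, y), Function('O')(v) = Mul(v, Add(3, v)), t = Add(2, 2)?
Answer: Rational(11424, 5) ≈ 2284.8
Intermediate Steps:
t = 4
Function('K')(W) = -224 (Function('K')(W) = Mul(-4, Mul(2, Mul(4, Add(3, 4)))) = Mul(-4, Mul(2, Mul(4, 7))) = Mul(-4, Mul(2, 28)) = Mul(-4, 56) = -224)
Mul(Mul(Add(15, 19), Add(Mul(-11, Pow(22, -1)), Mul(-4, Pow(-20, -1)))), Function('K')(-4)) = Mul(Mul(Add(15, 19), Add(Mul(-11, Pow(22, -1)), Mul(-4, Pow(-20, -1)))), -224) = Mul(Mul(34, Add(Mul(-11, Rational(1, 22)), Mul(-4, Rational(-1, 20)))), -224) = Mul(Mul(34, Add(Rational(-1, 2), Rational(1, 5))), -224) = Mul(Mul(34, Rational(-3, 10)), -224) = Mul(Rational(-51, 5), -224) = Rational(11424, 5)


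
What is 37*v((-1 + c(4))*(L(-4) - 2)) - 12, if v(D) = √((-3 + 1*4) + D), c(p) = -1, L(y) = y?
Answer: -12 + 37*√13 ≈ 121.41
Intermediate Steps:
v(D) = √(1 + D) (v(D) = √((-3 + 4) + D) = √(1 + D))
37*v((-1 + c(4))*(L(-4) - 2)) - 12 = 37*√(1 + (-1 - 1)*(-4 - 2)) - 12 = 37*√(1 - 2*(-6)) - 12 = 37*√(1 + 12) - 12 = 37*√13 - 12 = -12 + 37*√13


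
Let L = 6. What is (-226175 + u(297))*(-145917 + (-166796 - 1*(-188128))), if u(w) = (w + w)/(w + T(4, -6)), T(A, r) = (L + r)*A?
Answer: 28177763205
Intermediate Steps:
T(A, r) = A*(6 + r) (T(A, r) = (6 + r)*A = A*(6 + r))
u(w) = 2 (u(w) = (w + w)/(w + 4*(6 - 6)) = (2*w)/(w + 4*0) = (2*w)/(w + 0) = (2*w)/w = 2)
(-226175 + u(297))*(-145917 + (-166796 - 1*(-188128))) = (-226175 + 2)*(-145917 + (-166796 - 1*(-188128))) = -226173*(-145917 + (-166796 + 188128)) = -226173*(-145917 + 21332) = -226173*(-124585) = 28177763205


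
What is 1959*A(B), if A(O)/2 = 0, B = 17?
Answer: 0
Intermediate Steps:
A(O) = 0 (A(O) = 2*0 = 0)
1959*A(B) = 1959*0 = 0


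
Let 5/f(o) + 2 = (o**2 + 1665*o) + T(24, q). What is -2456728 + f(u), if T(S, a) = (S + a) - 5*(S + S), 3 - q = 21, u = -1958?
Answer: -1408830325419/573458 ≈ -2.4567e+6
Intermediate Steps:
q = -18 (q = 3 - 1*21 = 3 - 21 = -18)
T(S, a) = a - 9*S (T(S, a) = (S + a) - 10*S = a - 9*S)
f(o) = 5/(-236 + o**2 + 1665*o) (f(o) = 5/(-2 + ((o**2 + 1665*o) + (-18 - 9*24))) = 5/(-2 + ((o**2 + 1665*o) + (-18 - 216))) = 5/(-2 + ((o**2 + 1665*o) - 234)) = 5/(-2 + (-234 + o**2 + 1665*o)) = 5/(-236 + o**2 + 1665*o))
-2456728 + f(u) = -2456728 + 5/(-236 + (-1958)**2 + 1665*(-1958)) = -2456728 + 5/(-236 + 3833764 - 3260070) = -2456728 + 5/573458 = -1408830325419/573458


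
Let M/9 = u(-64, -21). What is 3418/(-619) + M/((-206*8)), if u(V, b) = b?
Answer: -5515873/1020112 ≈ -5.4071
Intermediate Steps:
M = -189 (M = 9*(-21) = -189)
3418/(-619) + M/((-206*8)) = 3418/(-619) - 189/((-206*8)) = 3418*(-1/619) - 189/(-1648) = -3418/619 - 189*(-1/1648) = -3418/619 + 189/1648 = -5515873/1020112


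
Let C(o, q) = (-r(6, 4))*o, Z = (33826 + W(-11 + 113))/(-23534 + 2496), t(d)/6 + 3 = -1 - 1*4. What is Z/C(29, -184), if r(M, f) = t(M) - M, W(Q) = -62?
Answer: -8441/8236377 ≈ -0.0010248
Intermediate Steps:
t(d) = -48 (t(d) = -18 + 6*(-1 - 1*4) = -18 + 6*(-1 - 4) = -18 + 6*(-5) = -18 - 30 = -48)
r(M, f) = -48 - M
Z = -16882/10519 (Z = (33826 - 62)/(-23534 + 2496) = 33764/(-21038) = 33764*(-1/21038) = -16882/10519 ≈ -1.6049)
C(o, q) = 54*o (C(o, q) = (-(-48 - 1*6))*o = (-(-48 - 6))*o = (-1*(-54))*o = 54*o)
Z/C(29, -184) = -16882/(10519*(54*29)) = -16882/10519/1566 = -16882/10519*1/1566 = -8441/8236377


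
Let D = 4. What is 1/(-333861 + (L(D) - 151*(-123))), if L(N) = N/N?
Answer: -1/315287 ≈ -3.1717e-6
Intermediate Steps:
L(N) = 1
1/(-333861 + (L(D) - 151*(-123))) = 1/(-333861 + (1 - 151*(-123))) = 1/(-333861 + (1 + 18573)) = 1/(-333861 + 18574) = 1/(-315287) = -1/315287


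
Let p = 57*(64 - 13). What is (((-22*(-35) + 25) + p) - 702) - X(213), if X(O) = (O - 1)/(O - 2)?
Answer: 632788/211 ≈ 2999.0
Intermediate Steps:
p = 2907 (p = 57*51 = 2907)
X(O) = (-1 + O)/(-2 + O)
(((-22*(-35) + 25) + p) - 702) - X(213) = (((-22*(-35) + 25) + 2907) - 702) - (-1 + 213)/(-2 + 213) = (((770 + 25) + 2907) - 702) - 212/211 = ((795 + 2907) - 702) - 212/211 = (3702 - 702) - 1*212/211 = 3000 - 212/211 = 632788/211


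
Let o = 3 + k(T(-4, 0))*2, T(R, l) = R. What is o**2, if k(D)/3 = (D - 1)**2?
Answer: 23409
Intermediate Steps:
k(D) = 3*(-1 + D)**2 (k(D) = 3*(D - 1)**2 = 3*(-1 + D)**2)
o = 153 (o = 3 + (3*(-1 - 4)**2)*2 = 3 + (3*(-5)**2)*2 = 3 + (3*25)*2 = 3 + 75*2 = 3 + 150 = 153)
o**2 = 153**2 = 23409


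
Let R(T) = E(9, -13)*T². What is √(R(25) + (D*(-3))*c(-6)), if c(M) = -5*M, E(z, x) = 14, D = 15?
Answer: 10*√74 ≈ 86.023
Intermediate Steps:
R(T) = 14*T²
√(R(25) + (D*(-3))*c(-6)) = √(14*25² + (15*(-3))*(-5*(-6))) = √(14*625 - 45*30) = √(8750 - 1350) = √7400 = 10*√74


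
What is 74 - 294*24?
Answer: -6982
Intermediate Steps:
74 - 294*24 = 74 - 147*48 = 74 - 7056 = -6982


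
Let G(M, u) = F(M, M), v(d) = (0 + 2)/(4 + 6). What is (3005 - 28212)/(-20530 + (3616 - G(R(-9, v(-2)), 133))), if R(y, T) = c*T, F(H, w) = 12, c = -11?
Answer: 277/186 ≈ 1.4892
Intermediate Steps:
v(d) = ⅕ (v(d) = 2/10 = 2*(⅒) = ⅕)
R(y, T) = -11*T
G(M, u) = 12
(3005 - 28212)/(-20530 + (3616 - G(R(-9, v(-2)), 133))) = (3005 - 28212)/(-20530 + (3616 - 1*12)) = -25207/(-20530 + (3616 - 12)) = -25207/(-20530 + 3604) = -25207/(-16926) = -25207*(-1/16926) = 277/186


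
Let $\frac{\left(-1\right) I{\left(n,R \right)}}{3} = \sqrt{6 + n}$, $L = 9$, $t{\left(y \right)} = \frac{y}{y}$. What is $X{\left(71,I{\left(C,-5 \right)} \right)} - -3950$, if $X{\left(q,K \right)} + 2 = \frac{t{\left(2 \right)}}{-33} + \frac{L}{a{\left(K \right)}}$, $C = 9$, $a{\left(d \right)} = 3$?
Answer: $\frac{130382}{33} \approx 3951.0$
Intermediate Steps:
$t{\left(y \right)} = 1$
$I{\left(n,R \right)} = - 3 \sqrt{6 + n}$
$X{\left(q,K \right)} = \frac{32}{33}$ ($X{\left(q,K \right)} = -2 + \left(1 \frac{1}{-33} + \frac{9}{3}\right) = -2 + \left(1 \left(- \frac{1}{33}\right) + 9 \cdot \frac{1}{3}\right) = -2 + \left(- \frac{1}{33} + 3\right) = -2 + \frac{98}{33} = \frac{32}{33}$)
$X{\left(71,I{\left(C,-5 \right)} \right)} - -3950 = \frac{32}{33} - -3950 = \frac{32}{33} + 3950 = \frac{130382}{33}$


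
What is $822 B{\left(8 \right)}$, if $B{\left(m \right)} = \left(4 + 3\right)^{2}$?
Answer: $40278$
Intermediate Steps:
$B{\left(m \right)} = 49$ ($B{\left(m \right)} = 7^{2} = 49$)
$822 B{\left(8 \right)} = 822 \cdot 49 = 40278$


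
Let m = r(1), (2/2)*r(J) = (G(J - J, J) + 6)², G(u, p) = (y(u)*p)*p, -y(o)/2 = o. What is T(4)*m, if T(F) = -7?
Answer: -252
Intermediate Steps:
y(o) = -2*o
G(u, p) = -2*u*p² (G(u, p) = ((-2*u)*p)*p = (-2*p*u)*p = -2*u*p²)
r(J) = 36 (r(J) = (-2*(J - J)*J² + 6)² = (-2*0*J² + 6)² = (0 + 6)² = 6² = 36)
m = 36
T(4)*m = -7*36 = -252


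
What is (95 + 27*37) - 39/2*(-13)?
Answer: 2695/2 ≈ 1347.5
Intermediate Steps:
(95 + 27*37) - 39/2*(-13) = (95 + 999) - 39/2*(-13) = 1094 - 13*3/2*(-13) = 1094 - 39/2*(-13) = 1094 + 507/2 = 2695/2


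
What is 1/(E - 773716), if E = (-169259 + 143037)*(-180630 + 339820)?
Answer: -1/4175053896 ≈ -2.3952e-10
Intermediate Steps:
E = -4174280180 (E = -26222*159190 = -4174280180)
1/(E - 773716) = 1/(-4174280180 - 773716) = 1/(-4175053896) = -1/4175053896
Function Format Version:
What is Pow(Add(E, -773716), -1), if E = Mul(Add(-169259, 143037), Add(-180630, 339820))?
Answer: Rational(-1, 4175053896) ≈ -2.3952e-10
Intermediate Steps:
E = -4174280180 (E = Mul(-26222, 159190) = -4174280180)
Pow(Add(E, -773716), -1) = Pow(Add(-4174280180, -773716), -1) = Pow(-4175053896, -1) = Rational(-1, 4175053896)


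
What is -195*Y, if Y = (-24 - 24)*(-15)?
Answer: -140400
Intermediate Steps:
Y = 720 (Y = -48*(-15) = 720)
-195*Y = -195*720 = -140400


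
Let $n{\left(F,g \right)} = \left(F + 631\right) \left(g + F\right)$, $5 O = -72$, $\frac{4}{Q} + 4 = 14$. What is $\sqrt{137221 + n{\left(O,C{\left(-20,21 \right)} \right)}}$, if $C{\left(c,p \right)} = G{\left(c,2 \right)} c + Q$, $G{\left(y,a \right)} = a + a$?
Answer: $\frac{\sqrt{1981515}}{5} \approx 281.53$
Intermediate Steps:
$G{\left(y,a \right)} = 2 a$
$Q = \frac{2}{5}$ ($Q = \frac{4}{-4 + 14} = \frac{4}{10} = 4 \cdot \frac{1}{10} = \frac{2}{5} \approx 0.4$)
$C{\left(c,p \right)} = \frac{2}{5} + 4 c$ ($C{\left(c,p \right)} = 2 \cdot 2 c + \frac{2}{5} = 4 c + \frac{2}{5} = \frac{2}{5} + 4 c$)
$O = - \frac{72}{5}$ ($O = \frac{1}{5} \left(-72\right) = - \frac{72}{5} \approx -14.4$)
$n{\left(F,g \right)} = \left(631 + F\right) \left(F + g\right)$
$\sqrt{137221 + n{\left(O,C{\left(-20,21 \right)} \right)}} = \sqrt{137221 + \left(\left(- \frac{72}{5}\right)^{2} + 631 \left(- \frac{72}{5}\right) + 631 \left(\frac{2}{5} + 4 \left(-20\right)\right) - \frac{72 \left(\frac{2}{5} + 4 \left(-20\right)\right)}{5}\right)} = \sqrt{137221 + \left(\frac{5184}{25} - \frac{45432}{5} + 631 \left(\frac{2}{5} - 80\right) - \frac{72 \left(\frac{2}{5} - 80\right)}{5}\right)} = \sqrt{137221 + \left(\frac{5184}{25} - \frac{45432}{5} + 631 \left(- \frac{398}{5}\right) - - \frac{28656}{25}\right)} = \sqrt{137221 + \left(\frac{5184}{25} - \frac{45432}{5} - \frac{251138}{5} + \frac{28656}{25}\right)} = \sqrt{137221 - \frac{289802}{5}} = \sqrt{\frac{396303}{5}} = \frac{\sqrt{1981515}}{5}$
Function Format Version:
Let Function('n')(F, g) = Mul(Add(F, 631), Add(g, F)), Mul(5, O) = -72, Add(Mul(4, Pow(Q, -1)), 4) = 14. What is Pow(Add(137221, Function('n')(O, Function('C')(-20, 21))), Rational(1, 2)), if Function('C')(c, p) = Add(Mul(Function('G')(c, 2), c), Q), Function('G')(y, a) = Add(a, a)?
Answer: Mul(Rational(1, 5), Pow(1981515, Rational(1, 2))) ≈ 281.53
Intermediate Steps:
Function('G')(y, a) = Mul(2, a)
Q = Rational(2, 5) (Q = Mul(4, Pow(Add(-4, 14), -1)) = Mul(4, Pow(10, -1)) = Mul(4, Rational(1, 10)) = Rational(2, 5) ≈ 0.40000)
Function('C')(c, p) = Add(Rational(2, 5), Mul(4, c)) (Function('C')(c, p) = Add(Mul(Mul(2, 2), c), Rational(2, 5)) = Add(Mul(4, c), Rational(2, 5)) = Add(Rational(2, 5), Mul(4, c)))
O = Rational(-72, 5) (O = Mul(Rational(1, 5), -72) = Rational(-72, 5) ≈ -14.400)
Function('n')(F, g) = Mul(Add(631, F), Add(F, g))
Pow(Add(137221, Function('n')(O, Function('C')(-20, 21))), Rational(1, 2)) = Pow(Add(137221, Add(Pow(Rational(-72, 5), 2), Mul(631, Rational(-72, 5)), Mul(631, Add(Rational(2, 5), Mul(4, -20))), Mul(Rational(-72, 5), Add(Rational(2, 5), Mul(4, -20))))), Rational(1, 2)) = Pow(Add(137221, Add(Rational(5184, 25), Rational(-45432, 5), Mul(631, Add(Rational(2, 5), -80)), Mul(Rational(-72, 5), Add(Rational(2, 5), -80)))), Rational(1, 2)) = Pow(Add(137221, Add(Rational(5184, 25), Rational(-45432, 5), Mul(631, Rational(-398, 5)), Mul(Rational(-72, 5), Rational(-398, 5)))), Rational(1, 2)) = Pow(Add(137221, Add(Rational(5184, 25), Rational(-45432, 5), Rational(-251138, 5), Rational(28656, 25))), Rational(1, 2)) = Pow(Add(137221, Rational(-289802, 5)), Rational(1, 2)) = Pow(Rational(396303, 5), Rational(1, 2)) = Mul(Rational(1, 5), Pow(1981515, Rational(1, 2)))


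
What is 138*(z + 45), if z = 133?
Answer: 24564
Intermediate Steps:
138*(z + 45) = 138*(133 + 45) = 138*178 = 24564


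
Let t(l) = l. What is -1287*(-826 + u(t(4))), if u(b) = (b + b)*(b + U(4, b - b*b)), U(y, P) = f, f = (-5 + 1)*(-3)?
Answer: 898326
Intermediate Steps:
f = 12 (f = -4*(-3) = 12)
U(y, P) = 12
u(b) = 2*b*(12 + b) (u(b) = (b + b)*(b + 12) = (2*b)*(12 + b) = 2*b*(12 + b))
-1287*(-826 + u(t(4))) = -1287*(-826 + 2*4*(12 + 4)) = -1287*(-826 + 2*4*16) = -1287*(-826 + 128) = -1287*(-698) = 898326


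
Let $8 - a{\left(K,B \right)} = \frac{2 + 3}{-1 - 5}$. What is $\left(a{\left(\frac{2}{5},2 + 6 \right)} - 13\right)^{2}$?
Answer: $\frac{625}{36} \approx 17.361$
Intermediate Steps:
$a{\left(K,B \right)} = \frac{53}{6}$ ($a{\left(K,B \right)} = 8 - \frac{2 + 3}{-1 - 5} = 8 - \frac{5}{-6} = 8 - 5 \left(- \frac{1}{6}\right) = 8 - - \frac{5}{6} = 8 + \frac{5}{6} = \frac{53}{6}$)
$\left(a{\left(\frac{2}{5},2 + 6 \right)} - 13\right)^{2} = \left(\frac{53}{6} - 13\right)^{2} = \left(- \frac{25}{6}\right)^{2} = \frac{625}{36}$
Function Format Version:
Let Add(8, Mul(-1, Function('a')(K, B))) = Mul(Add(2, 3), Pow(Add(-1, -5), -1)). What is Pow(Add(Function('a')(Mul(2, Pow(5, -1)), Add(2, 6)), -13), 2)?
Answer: Rational(625, 36) ≈ 17.361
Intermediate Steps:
Function('a')(K, B) = Rational(53, 6) (Function('a')(K, B) = Add(8, Mul(-1, Mul(Add(2, 3), Pow(Add(-1, -5), -1)))) = Add(8, Mul(-1, Mul(5, Pow(-6, -1)))) = Add(8, Mul(-1, Mul(5, Rational(-1, 6)))) = Add(8, Mul(-1, Rational(-5, 6))) = Add(8, Rational(5, 6)) = Rational(53, 6))
Pow(Add(Function('a')(Mul(2, Pow(5, -1)), Add(2, 6)), -13), 2) = Pow(Add(Rational(53, 6), -13), 2) = Pow(Rational(-25, 6), 2) = Rational(625, 36)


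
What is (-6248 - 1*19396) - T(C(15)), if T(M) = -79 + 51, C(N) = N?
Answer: -25616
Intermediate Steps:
T(M) = -28
(-6248 - 1*19396) - T(C(15)) = (-6248 - 1*19396) - 1*(-28) = (-6248 - 19396) + 28 = -25644 + 28 = -25616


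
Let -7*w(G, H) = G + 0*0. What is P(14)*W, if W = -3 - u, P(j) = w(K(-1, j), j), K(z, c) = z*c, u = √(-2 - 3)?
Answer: -6 - 2*I*√5 ≈ -6.0 - 4.4721*I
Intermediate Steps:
u = I*√5 (u = √(-5) = I*√5 ≈ 2.2361*I)
K(z, c) = c*z
w(G, H) = -G/7 (w(G, H) = -(G + 0*0)/7 = -(G + 0)/7 = -G/7)
P(j) = j/7 (P(j) = -j*(-1)/7 = -(-1)*j/7 = j/7)
W = -3 - I*√5 ≈ -3.0 - 2.2361*I
P(14)*W = ((⅐)*14)*(-3 - I*√5) = 2*(-3 - I*√5) = -6 - 2*I*√5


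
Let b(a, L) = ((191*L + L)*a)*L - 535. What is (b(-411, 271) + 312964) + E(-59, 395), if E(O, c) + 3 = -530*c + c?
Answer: -5795272721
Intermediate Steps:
b(a, L) = -535 + 192*a*L**2 (b(a, L) = ((192*L)*a)*L - 535 = (192*L*a)*L - 535 = 192*a*L**2 - 535 = -535 + 192*a*L**2)
E(O, c) = -3 - 529*c (E(O, c) = -3 + (-530*c + c) = -3 - 529*c)
(b(-411, 271) + 312964) + E(-59, 395) = ((-535 + 192*(-411)*271**2) + 312964) + (-3 - 529*395) = ((-535 + 192*(-411)*73441) + 312964) + (-3 - 208955) = ((-535 - 5795376192) + 312964) - 208958 = (-5795376727 + 312964) - 208958 = -5795063763 - 208958 = -5795272721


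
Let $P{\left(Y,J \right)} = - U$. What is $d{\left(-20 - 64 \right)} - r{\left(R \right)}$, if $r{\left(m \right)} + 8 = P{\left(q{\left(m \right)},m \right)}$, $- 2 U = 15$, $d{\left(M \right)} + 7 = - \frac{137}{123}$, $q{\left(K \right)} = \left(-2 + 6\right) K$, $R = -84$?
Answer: $- \frac{1873}{246} \approx -7.6138$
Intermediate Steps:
$q{\left(K \right)} = 4 K$
$d{\left(M \right)} = - \frac{998}{123}$ ($d{\left(M \right)} = -7 - \frac{137}{123} = - \frac{998}{123}$)
$U = - \frac{15}{2}$ ($U = \left(- \frac{1}{2}\right) 15 = - \frac{15}{2} \approx -7.5$)
$P{\left(Y,J \right)} = \frac{15}{2}$ ($P{\left(Y,J \right)} = \left(-1\right) \left(- \frac{15}{2}\right) = \frac{15}{2}$)
$r{\left(m \right)} = - \frac{1}{2}$ ($r{\left(m \right)} = -8 + \frac{15}{2} = - \frac{1}{2}$)
$d{\left(-20 - 64 \right)} - r{\left(R \right)} = - \frac{998}{123} - - \frac{1}{2} = - \frac{998}{123} + \frac{1}{2} = - \frac{1873}{246}$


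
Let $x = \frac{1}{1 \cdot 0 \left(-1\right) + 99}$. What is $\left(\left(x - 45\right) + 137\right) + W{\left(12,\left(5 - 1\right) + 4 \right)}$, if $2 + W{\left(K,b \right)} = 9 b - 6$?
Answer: $\frac{15445}{99} \approx 156.01$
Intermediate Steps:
$x = \frac{1}{99}$ ($x = \frac{1}{0 \left(-1\right) + 99} = \frac{1}{0 + 99} = \frac{1}{99} \approx 0.010101$)
$W{\left(K,b \right)} = -8 + 9 b$ ($W{\left(K,b \right)} = -2 + \left(9 b - 6\right) = -2 + \left(-6 + 9 b\right) = -8 + 9 b$)
$\left(\left(x - 45\right) + 137\right) + W{\left(12,\left(5 - 1\right) + 4 \right)} = \left(\left(\frac{1}{99} - 45\right) + 137\right) - \left(8 - 9 \left(\left(5 - 1\right) + 4\right)\right) = \left(\left(\frac{1}{99} - 45\right) + 137\right) - \left(8 - 9 \left(4 + 4\right)\right) = \left(- \frac{4454}{99} + 137\right) + \left(-8 + 9 \cdot 8\right) = \frac{9109}{99} + \left(-8 + 72\right) = \frac{9109}{99} + 64 = \frac{15445}{99}$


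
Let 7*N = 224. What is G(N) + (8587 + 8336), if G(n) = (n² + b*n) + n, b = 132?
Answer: 22203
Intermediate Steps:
N = 32 (N = (⅐)*224 = 32)
G(n) = n² + 133*n (G(n) = (n² + 132*n) + n = n² + 133*n)
G(N) + (8587 + 8336) = 32*(133 + 32) + (8587 + 8336) = 32*165 + 16923 = 5280 + 16923 = 22203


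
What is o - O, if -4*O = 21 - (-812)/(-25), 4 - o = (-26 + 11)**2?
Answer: -22387/100 ≈ -223.87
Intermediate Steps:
o = -221 (o = 4 - (-26 + 11)**2 = 4 - 1*(-15)**2 = 4 - 1*225 = 4 - 225 = -221)
O = 287/100 (O = -(21 - (-812)/(-25))/4 = -(21 - (-812)*(-1)/25)/4 = -(21 - 28*29/25)/4 = -(21 - 812/25)/4 = -1/4*(-287/25) = 287/100 ≈ 2.8700)
o - O = -221 - 1*287/100 = -221 - 287/100 = -22387/100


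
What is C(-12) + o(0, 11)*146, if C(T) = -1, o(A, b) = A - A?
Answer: -1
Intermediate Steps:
o(A, b) = 0
C(-12) + o(0, 11)*146 = -1 + 0*146 = -1 + 0 = -1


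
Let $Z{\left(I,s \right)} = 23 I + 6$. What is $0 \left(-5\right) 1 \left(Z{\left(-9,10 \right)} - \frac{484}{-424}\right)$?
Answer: $0$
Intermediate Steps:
$Z{\left(I,s \right)} = 6 + 23 I$
$0 \left(-5\right) 1 \left(Z{\left(-9,10 \right)} - \frac{484}{-424}\right) = 0 \left(-5\right) 1 \left(\left(6 + 23 \left(-9\right)\right) - \frac{484}{-424}\right) = 0 \cdot 1 \left(\left(6 - 207\right) - - \frac{121}{106}\right) = 0 \left(-201 + \frac{121}{106}\right) = 0 \left(- \frac{21185}{106}\right) = 0$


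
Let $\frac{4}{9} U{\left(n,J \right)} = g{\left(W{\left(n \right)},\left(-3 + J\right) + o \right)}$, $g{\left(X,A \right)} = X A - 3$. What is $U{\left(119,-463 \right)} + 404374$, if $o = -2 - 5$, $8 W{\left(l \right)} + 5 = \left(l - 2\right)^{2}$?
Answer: $- \frac{11328259}{8} \approx -1.416 \cdot 10^{6}$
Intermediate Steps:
$W{\left(l \right)} = - \frac{5}{8} + \frac{\left(-2 + l\right)^{2}}{8}$ ($W{\left(l \right)} = - \frac{5}{8} + \frac{\left(l - 2\right)^{2}}{8} = - \frac{5}{8} + \frac{\left(-2 + l\right)^{2}}{8}$)
$o = -7$
$g{\left(X,A \right)} = -3 + A X$ ($g{\left(X,A \right)} = A X - 3 = -3 + A X$)
$U{\left(n,J \right)} = - \frac{27}{4} + \frac{9 \left(-10 + J\right) \left(- \frac{5}{8} + \frac{\left(-2 + n\right)^{2}}{8}\right)}{4}$ ($U{\left(n,J \right)} = \frac{9 \left(-3 + \left(\left(-3 + J\right) - 7\right) \left(- \frac{5}{8} + \frac{\left(-2 + n\right)^{2}}{8}\right)\right)}{4} = \frac{9 \left(-3 + \left(-10 + J\right) \left(- \frac{5}{8} + \frac{\left(-2 + n\right)^{2}}{8}\right)\right)}{4} = - \frac{27}{4} + \frac{9 \left(-10 + J\right) \left(- \frac{5}{8} + \frac{\left(-2 + n\right)^{2}}{8}\right)}{4}$)
$U{\left(119,-463 \right)} + 404374 = \left(- \frac{27}{4} + \frac{9 \left(-10 - 463\right) \left(-5 + \left(-2 + 119\right)^{2}\right)}{32}\right) + 404374 = \left(- \frac{27}{4} + \frac{9}{32} \left(-473\right) \left(-5 + 117^{2}\right)\right) + 404374 = \left(- \frac{27}{4} + \frac{9}{32} \left(-473\right) \left(-5 + 13689\right)\right) + 404374 = \left(- \frac{27}{4} + \frac{9}{32} \left(-473\right) 13684\right) + 404374 = \left(- \frac{27}{4} - \frac{14563197}{8}\right) + 404374 = - \frac{14563251}{8} + 404374 = - \frac{11328259}{8}$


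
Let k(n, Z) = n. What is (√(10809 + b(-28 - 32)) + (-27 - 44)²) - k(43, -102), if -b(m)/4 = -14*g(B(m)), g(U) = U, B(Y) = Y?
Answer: 4998 + √7449 ≈ 5084.3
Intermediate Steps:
b(m) = 56*m (b(m) = -(-56)*m = 56*m)
(√(10809 + b(-28 - 32)) + (-27 - 44)²) - k(43, -102) = (√(10809 + 56*(-28 - 32)) + (-27 - 44)²) - 1*43 = (√(10809 + 56*(-60)) + (-71)²) - 43 = (√(10809 - 3360) + 5041) - 43 = (√7449 + 5041) - 43 = (5041 + √7449) - 43 = 4998 + √7449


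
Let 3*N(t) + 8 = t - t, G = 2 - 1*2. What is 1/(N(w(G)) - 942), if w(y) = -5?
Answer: -3/2834 ≈ -0.0010586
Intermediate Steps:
G = 0 (G = 2 - 2 = 0)
N(t) = -8/3 (N(t) = -8/3 + (t - t)/3 = -8/3 + (⅓)*0 = -8/3 + 0 = -8/3)
1/(N(w(G)) - 942) = 1/(-8/3 - 942) = 1/(-2834/3) = -3/2834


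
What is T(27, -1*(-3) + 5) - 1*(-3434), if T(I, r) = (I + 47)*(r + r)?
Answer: 4618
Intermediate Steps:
T(I, r) = 2*r*(47 + I) (T(I, r) = (47 + I)*(2*r) = 2*r*(47 + I))
T(27, -1*(-3) + 5) - 1*(-3434) = 2*(-1*(-3) + 5)*(47 + 27) - 1*(-3434) = 2*(3 + 5)*74 + 3434 = 2*8*74 + 3434 = 1184 + 3434 = 4618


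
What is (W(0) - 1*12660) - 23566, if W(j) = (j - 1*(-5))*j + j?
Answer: -36226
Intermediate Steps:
W(j) = j + j*(5 + j) (W(j) = (j + 5)*j + j = (5 + j)*j + j = j*(5 + j) + j = j + j*(5 + j))
(W(0) - 1*12660) - 23566 = (0*(6 + 0) - 1*12660) - 23566 = (0*6 - 12660) - 23566 = (0 - 12660) - 23566 = -12660 - 23566 = -36226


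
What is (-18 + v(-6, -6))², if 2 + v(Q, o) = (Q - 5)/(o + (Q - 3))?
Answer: 83521/225 ≈ 371.20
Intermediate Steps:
v(Q, o) = -2 + (-5 + Q)/(-3 + Q + o) (v(Q, o) = -2 + (Q - 5)/(o + (Q - 3)) = -2 + (-5 + Q)/(o + (-3 + Q)) = -2 + (-5 + Q)/(-3 + Q + o))
(-18 + v(-6, -6))² = (-18 + (1 - 1*(-6) - 2*(-6))/(-3 - 6 - 6))² = (-18 + (1 + 6 + 12)/(-15))² = (-18 - 1/15*19)² = (-18 - 19/15)² = (-289/15)² = 83521/225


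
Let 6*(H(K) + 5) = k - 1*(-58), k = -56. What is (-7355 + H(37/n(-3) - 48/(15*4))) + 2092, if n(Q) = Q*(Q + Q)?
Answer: -15803/3 ≈ -5267.7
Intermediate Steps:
n(Q) = 2*Q**2 (n(Q) = Q*(2*Q) = 2*Q**2)
H(K) = -14/3 (H(K) = -5 + (-56 - 1*(-58))/6 = -5 + (-56 + 58)/6 = -5 + (1/6)*2 = -5 + 1/3 = -14/3)
(-7355 + H(37/n(-3) - 48/(15*4))) + 2092 = (-7355 - 14/3) + 2092 = -22079/3 + 2092 = -15803/3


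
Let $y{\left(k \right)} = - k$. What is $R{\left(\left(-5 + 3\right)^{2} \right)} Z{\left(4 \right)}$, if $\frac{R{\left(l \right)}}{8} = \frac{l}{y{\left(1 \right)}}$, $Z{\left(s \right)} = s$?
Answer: $-128$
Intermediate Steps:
$R{\left(l \right)} = - 8 l$ ($R{\left(l \right)} = 8 \frac{l}{\left(-1\right) 1} = 8 \frac{l}{-1} = 8 l \left(-1\right) = 8 \left(- l\right) = - 8 l$)
$R{\left(\left(-5 + 3\right)^{2} \right)} Z{\left(4 \right)} = - 8 \left(-5 + 3\right)^{2} \cdot 4 = - 8 \left(-2\right)^{2} \cdot 4 = \left(-8\right) 4 \cdot 4 = \left(-32\right) 4 = -128$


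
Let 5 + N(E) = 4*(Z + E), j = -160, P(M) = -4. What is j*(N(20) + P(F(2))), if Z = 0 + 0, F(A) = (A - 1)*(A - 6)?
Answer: -11360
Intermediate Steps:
F(A) = (-1 + A)*(-6 + A)
Z = 0
N(E) = -5 + 4*E (N(E) = -5 + 4*(0 + E) = -5 + 4*E)
j*(N(20) + P(F(2))) = -160*((-5 + 4*20) - 4) = -160*((-5 + 80) - 4) = -160*(75 - 4) = -160*71 = -11360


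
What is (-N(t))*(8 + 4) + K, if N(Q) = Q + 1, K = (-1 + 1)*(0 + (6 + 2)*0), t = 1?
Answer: -24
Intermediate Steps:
K = 0 (K = 0*(0 + 8*0) = 0*(0 + 0) = 0*0 = 0)
N(Q) = 1 + Q
(-N(t))*(8 + 4) + K = (-(1 + 1))*(8 + 4) + 0 = -1*2*12 + 0 = -2*12 + 0 = -24 + 0 = -24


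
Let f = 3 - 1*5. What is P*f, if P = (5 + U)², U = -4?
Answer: -2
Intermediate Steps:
P = 1 (P = (5 - 4)² = 1² = 1)
f = -2 (f = 3 - 5 = -2)
P*f = 1*(-2) = -2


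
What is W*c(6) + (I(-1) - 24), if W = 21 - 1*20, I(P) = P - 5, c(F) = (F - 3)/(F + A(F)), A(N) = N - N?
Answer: -59/2 ≈ -29.500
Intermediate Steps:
A(N) = 0
c(F) = (-3 + F)/F (c(F) = (F - 3)/(F + 0) = (-3 + F)/F)
I(P) = -5 + P
W = 1 (W = 21 - 20 = 1)
W*c(6) + (I(-1) - 24) = 1*((-3 + 6)/6) + ((-5 - 1) - 24) = 1*((⅙)*3) + (-6 - 24) = 1*(½) - 30 = ½ - 30 = -59/2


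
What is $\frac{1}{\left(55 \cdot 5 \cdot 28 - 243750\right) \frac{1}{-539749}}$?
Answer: $\frac{539749}{236050} \approx 2.2866$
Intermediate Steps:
$\frac{1}{\left(55 \cdot 5 \cdot 28 - 243750\right) \frac{1}{-539749}} = \frac{1}{\left(275 \cdot 28 - 243750\right) \left(- \frac{1}{539749}\right)} = \frac{1}{\left(7700 - 243750\right) \left(- \frac{1}{539749}\right)} = \frac{1}{\left(-236050\right) \left(- \frac{1}{539749}\right)} = \frac{1}{\frac{236050}{539749}} = \frac{539749}{236050}$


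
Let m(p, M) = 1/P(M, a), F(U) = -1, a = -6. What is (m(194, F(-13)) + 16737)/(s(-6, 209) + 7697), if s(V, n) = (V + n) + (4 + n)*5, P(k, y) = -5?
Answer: 83684/44825 ≈ 1.8669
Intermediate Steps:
m(p, M) = -1/5 (m(p, M) = 1/(-5) = -1/5)
s(V, n) = 20 + V + 6*n (s(V, n) = (V + n) + (20 + 5*n) = 20 + V + 6*n)
(m(194, F(-13)) + 16737)/(s(-6, 209) + 7697) = (-1/5 + 16737)/((20 - 6 + 6*209) + 7697) = 83684/(5*((20 - 6 + 1254) + 7697)) = 83684/(5*(1268 + 7697)) = (83684/5)/8965 = (83684/5)*(1/8965) = 83684/44825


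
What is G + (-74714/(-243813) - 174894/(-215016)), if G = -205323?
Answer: -1793955304885723/8737282668 ≈ -2.0532e+5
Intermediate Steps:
G + (-74714/(-243813) - 174894/(-215016)) = -205323 + (-74714/(-243813) - 174894/(-215016)) = -205323 + (-74714*(-1/243813) - 174894*(-1/215016)) = -205323 + (74714/243813 + 29149/35836) = -205323 + 9784356041/8737282668 = -1793955304885723/8737282668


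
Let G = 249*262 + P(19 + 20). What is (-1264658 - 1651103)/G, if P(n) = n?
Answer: -2915761/65277 ≈ -44.667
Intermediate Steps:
G = 65277 (G = 249*262 + (19 + 20) = 65238 + 39 = 65277)
(-1264658 - 1651103)/G = (-1264658 - 1651103)/65277 = -2915761*1/65277 = -2915761/65277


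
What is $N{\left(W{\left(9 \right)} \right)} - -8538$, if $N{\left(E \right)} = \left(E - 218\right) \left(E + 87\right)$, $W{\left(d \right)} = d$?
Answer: $-11526$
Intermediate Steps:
$N{\left(E \right)} = \left(-218 + E\right) \left(87 + E\right)$
$N{\left(W{\left(9 \right)} \right)} - -8538 = \left(-18966 + 9^{2} - 1179\right) - -8538 = \left(-18966 + 81 - 1179\right) + \left(-4487 + 13025\right) = -20064 + 8538 = -11526$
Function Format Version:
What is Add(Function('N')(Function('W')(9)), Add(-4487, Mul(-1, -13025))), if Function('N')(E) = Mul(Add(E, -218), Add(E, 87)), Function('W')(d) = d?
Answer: -11526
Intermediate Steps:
Function('N')(E) = Mul(Add(-218, E), Add(87, E))
Add(Function('N')(Function('W')(9)), Add(-4487, Mul(-1, -13025))) = Add(Add(-18966, Pow(9, 2), Mul(-131, 9)), Add(-4487, Mul(-1, -13025))) = Add(Add(-18966, 81, -1179), Add(-4487, 13025)) = Add(-20064, 8538) = -11526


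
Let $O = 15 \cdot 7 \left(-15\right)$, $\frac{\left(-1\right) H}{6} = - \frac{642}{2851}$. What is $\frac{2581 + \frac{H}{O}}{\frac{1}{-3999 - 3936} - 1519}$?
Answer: $- \frac{2043619570239}{1202735147810} \approx -1.6991$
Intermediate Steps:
$H = \frac{3852}{2851}$ ($H = - 6 \left(- \frac{642}{2851}\right) = - 6 \left(\left(-642\right) \frac{1}{2851}\right) = \left(-6\right) \left(- \frac{642}{2851}\right) = \frac{3852}{2851} \approx 1.3511$)
$O = -1575$ ($O = 105 \left(-15\right) = -1575$)
$\frac{2581 + \frac{H}{O}}{\frac{1}{-3999 - 3936} - 1519} = \frac{2581 + \frac{3852}{2851 \left(-1575\right)}}{\frac{1}{-3999 - 3936} - 1519} = \frac{2581 + \frac{3852}{2851} \left(- \frac{1}{1575}\right)}{\frac{1}{-7935} - 1519} = \frac{2581 - \frac{428}{498925}}{- \frac{1}{7935} - 1519} = \frac{1287724997}{498925 \left(- \frac{12053266}{7935}\right)} = \frac{1287724997}{498925} \left(- \frac{7935}{12053266}\right) = - \frac{2043619570239}{1202735147810}$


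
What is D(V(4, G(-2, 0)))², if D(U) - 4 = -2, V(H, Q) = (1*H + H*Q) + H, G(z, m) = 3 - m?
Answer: 4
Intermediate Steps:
V(H, Q) = 2*H + H*Q (V(H, Q) = (H + H*Q) + H = 2*H + H*Q)
D(U) = 2 (D(U) = 4 - 2 = 2)
D(V(4, G(-2, 0)))² = 2² = 4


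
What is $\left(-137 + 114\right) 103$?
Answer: $-2369$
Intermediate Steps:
$\left(-137 + 114\right) 103 = \left(-23\right) 103 = -2369$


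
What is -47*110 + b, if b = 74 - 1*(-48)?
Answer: -5048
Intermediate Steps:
b = 122 (b = 74 + 48 = 122)
-47*110 + b = -47*110 + 122 = -5170 + 122 = -5048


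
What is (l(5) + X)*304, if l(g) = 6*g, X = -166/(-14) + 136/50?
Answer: 2371504/175 ≈ 13551.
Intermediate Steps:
X = 2551/175 (X = -166*(-1/14) + 136*(1/50) = 83/7 + 68/25 = 2551/175 ≈ 14.577)
(l(5) + X)*304 = (6*5 + 2551/175)*304 = (30 + 2551/175)*304 = (7801/175)*304 = 2371504/175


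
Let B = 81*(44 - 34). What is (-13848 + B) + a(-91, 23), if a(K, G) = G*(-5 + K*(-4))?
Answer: -4781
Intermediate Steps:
a(K, G) = G*(-5 - 4*K)
B = 810 (B = 81*10 = 810)
(-13848 + B) + a(-91, 23) = (-13848 + 810) - 1*23*(5 + 4*(-91)) = -13038 - 1*23*(5 - 364) = -13038 - 1*23*(-359) = -13038 + 8257 = -4781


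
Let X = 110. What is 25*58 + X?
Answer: 1560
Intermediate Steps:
25*58 + X = 25*58 + 110 = 1450 + 110 = 1560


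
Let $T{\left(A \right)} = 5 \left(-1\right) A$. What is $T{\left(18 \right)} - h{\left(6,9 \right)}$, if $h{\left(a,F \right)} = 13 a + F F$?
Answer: $-249$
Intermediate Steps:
$T{\left(A \right)} = - 5 A$
$h{\left(a,F \right)} = F^{2} + 13 a$ ($h{\left(a,F \right)} = 13 a + F^{2} = F^{2} + 13 a$)
$T{\left(18 \right)} - h{\left(6,9 \right)} = \left(-5\right) 18 - \left(9^{2} + 13 \cdot 6\right) = -90 - \left(81 + 78\right) = -90 - 159 = -249$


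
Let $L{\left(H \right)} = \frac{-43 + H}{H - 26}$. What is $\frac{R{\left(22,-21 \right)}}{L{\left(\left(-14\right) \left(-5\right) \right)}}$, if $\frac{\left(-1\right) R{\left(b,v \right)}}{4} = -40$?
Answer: $\frac{7040}{27} \approx 260.74$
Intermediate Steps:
$R{\left(b,v \right)} = 160$ ($R{\left(b,v \right)} = \left(-4\right) \left(-40\right) = 160$)
$L{\left(H \right)} = \frac{-43 + H}{-26 + H}$
$\frac{R{\left(22,-21 \right)}}{L{\left(\left(-14\right) \left(-5\right) \right)}} = \frac{160}{\frac{1}{-26 - -70} \left(-43 - -70\right)} = \frac{160}{\frac{1}{-26 + 70} \left(-43 + 70\right)} = \frac{160}{\frac{1}{44} \cdot 27} = \frac{160}{\frac{27}{44}} = 160 \cdot \frac{44}{27} = \frac{7040}{27}$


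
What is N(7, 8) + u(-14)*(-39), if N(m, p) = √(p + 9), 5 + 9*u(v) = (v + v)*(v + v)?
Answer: -10127/3 + √17 ≈ -3371.5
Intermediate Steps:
u(v) = -5/9 + 4*v²/9 (u(v) = -5/9 + ((v + v)*(v + v))/9 = -5/9 + ((2*v)*(2*v))/9 = -5/9 + (4*v²)/9 = -5/9 + 4*v²/9)
N(m, p) = √(9 + p)
N(7, 8) + u(-14)*(-39) = √(9 + 8) + (-5/9 + (4/9)*(-14)²)*(-39) = √17 + (-5/9 + (4/9)*196)*(-39) = √17 + (-5/9 + 784/9)*(-39) = √17 + (779/9)*(-39) = √17 - 10127/3 = -10127/3 + √17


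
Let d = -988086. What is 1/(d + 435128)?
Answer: -1/552958 ≈ -1.8085e-6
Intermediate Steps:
1/(d + 435128) = 1/(-988086 + 435128) = 1/(-552958) = -1/552958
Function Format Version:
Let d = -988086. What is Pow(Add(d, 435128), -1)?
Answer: Rational(-1, 552958) ≈ -1.8085e-6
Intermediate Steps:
Pow(Add(d, 435128), -1) = Pow(Add(-988086, 435128), -1) = Pow(-552958, -1) = Rational(-1, 552958)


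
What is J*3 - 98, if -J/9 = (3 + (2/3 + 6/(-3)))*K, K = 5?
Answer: -323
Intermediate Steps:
J = -75 (J = -9*(3 + (2/3 + 6/(-3)))*5 = -9*(3 + (2*(1/3) + 6*(-1/3)))*5 = -9*(3 + (2/3 - 2))*5 = -9*(3 - 4/3)*5 = -15*5 = -9*25/3 = -75)
J*3 - 98 = -75*3 - 98 = -225 - 98 = -323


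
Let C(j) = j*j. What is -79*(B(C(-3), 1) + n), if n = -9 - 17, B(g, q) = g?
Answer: 1343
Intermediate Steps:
C(j) = j²
n = -26
-79*(B(C(-3), 1) + n) = -79*((-3)² - 26) = -79*(9 - 26) = -79*(-17) = 1343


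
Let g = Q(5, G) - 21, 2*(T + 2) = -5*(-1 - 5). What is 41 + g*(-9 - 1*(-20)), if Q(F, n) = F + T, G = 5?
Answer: 8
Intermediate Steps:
T = 13 (T = -2 + (-5*(-1 - 5))/2 = -2 + (-5*(-6))/2 = -2 + (1/2)*30 = -2 + 15 = 13)
Q(F, n) = 13 + F (Q(F, n) = F + 13 = 13 + F)
g = -3 (g = (13 + 5) - 21 = 18 - 21 = -3)
41 + g*(-9 - 1*(-20)) = 41 - 3*(-9 - 1*(-20)) = 41 - 3*(-9 + 20) = 41 - 3*11 = 41 - 33 = 8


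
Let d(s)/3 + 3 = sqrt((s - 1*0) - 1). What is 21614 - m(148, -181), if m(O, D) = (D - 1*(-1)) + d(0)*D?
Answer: 20165 + 543*I ≈ 20165.0 + 543.0*I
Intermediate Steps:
d(s) = -9 + 3*sqrt(-1 + s) (d(s) = -9 + 3*sqrt((s - 1*0) - 1) = -9 + 3*sqrt((s + 0) - 1) = -9 + 3*sqrt(s - 1) = -9 + 3*sqrt(-1 + s))
m(O, D) = 1 + D + D*(-9 + 3*I) (m(O, D) = (D - 1*(-1)) + (-9 + 3*sqrt(-1 + 0))*D = (D + 1) + (-9 + 3*sqrt(-1))*D = (1 + D) + (-9 + 3*I)*D = (1 + D) + D*(-9 + 3*I) = 1 + D + D*(-9 + 3*I))
21614 - m(148, -181) = 21614 - (1 - 181*(-8 + 3*I)) = 21614 - (1 + (1448 - 543*I)) = 21614 - (1449 - 543*I) = 21614 + (-1449 + 543*I) = 20165 + 543*I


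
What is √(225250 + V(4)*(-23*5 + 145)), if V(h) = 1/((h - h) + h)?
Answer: √901030/2 ≈ 474.61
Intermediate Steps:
V(h) = 1/h (V(h) = 1/(0 + h) = 1/h)
√(225250 + V(4)*(-23*5 + 145)) = √(225250 + (-23*5 + 145)/4) = √(225250 + (-115 + 145)/4) = √(225250 + (¼)*30) = √(225250 + 15/2) = √(450515/2) = √901030/2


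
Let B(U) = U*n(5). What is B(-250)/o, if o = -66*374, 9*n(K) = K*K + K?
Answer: 625/18513 ≈ 0.033760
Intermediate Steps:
n(K) = K/9 + K**2/9 (n(K) = (K*K + K)/9 = (K**2 + K)/9 = (K + K**2)/9 = K/9 + K**2/9)
o = -24684
B(U) = 10*U/3 (B(U) = U*((1/9)*5*(1 + 5)) = U*((1/9)*5*6) = U*(10/3) = 10*U/3)
B(-250)/o = ((10/3)*(-250))/(-24684) = -2500/3*(-1/24684) = 625/18513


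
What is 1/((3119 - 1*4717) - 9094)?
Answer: -1/10692 ≈ -9.3528e-5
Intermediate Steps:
1/((3119 - 1*4717) - 9094) = 1/((3119 - 4717) - 9094) = 1/(-1598 - 9094) = 1/(-10692) = -1/10692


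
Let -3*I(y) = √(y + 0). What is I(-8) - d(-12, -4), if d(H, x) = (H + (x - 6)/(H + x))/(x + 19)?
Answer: 91/120 - 2*I*√2/3 ≈ 0.75833 - 0.94281*I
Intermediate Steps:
I(y) = -√y/3 (I(y) = -√(y + 0)/3 = -√y/3)
d(H, x) = (H + (-6 + x)/(H + x))/(19 + x)
I(-8) - d(-12, -4) = -2*I*√2/3 - (-6 - 4 + (-12)² - 12*(-4))/((-4)² + 19*(-12) + 19*(-4) - 12*(-4)) = -2*I*√2/3 - (-6 - 4 + 144 + 48)/(16 - 228 - 76 + 48) = -2*I*√2/3 - 182/(-240) = -2*I*√2/3 - (-1)*182/240 = -2*I*√2/3 - 1*(-91/120) = -2*I*√2/3 + 91/120 = 91/120 - 2*I*√2/3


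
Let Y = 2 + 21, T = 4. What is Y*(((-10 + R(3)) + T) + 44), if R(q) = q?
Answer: 943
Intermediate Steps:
Y = 23
Y*(((-10 + R(3)) + T) + 44) = 23*(((-10 + 3) + 4) + 44) = 23*((-7 + 4) + 44) = 23*(-3 + 44) = 23*41 = 943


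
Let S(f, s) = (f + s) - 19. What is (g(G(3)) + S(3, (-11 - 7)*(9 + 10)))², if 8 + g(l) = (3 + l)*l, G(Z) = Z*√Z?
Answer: 115164 - 6102*√3 ≈ 1.0460e+5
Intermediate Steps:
S(f, s) = -19 + f + s
G(Z) = Z^(3/2)
g(l) = -8 + l*(3 + l) (g(l) = -8 + (3 + l)*l = -8 + l*(3 + l))
(g(G(3)) + S(3, (-11 - 7)*(9 + 10)))² = ((-8 + (3^(3/2))² + 3*3^(3/2)) + (-19 + 3 + (-11 - 7)*(9 + 10)))² = ((-8 + (3*√3)² + 3*(3*√3)) + (-19 + 3 - 18*19))² = ((-8 + 27 + 9*√3) + (-19 + 3 - 342))² = ((19 + 9*√3) - 358)² = (-339 + 9*√3)²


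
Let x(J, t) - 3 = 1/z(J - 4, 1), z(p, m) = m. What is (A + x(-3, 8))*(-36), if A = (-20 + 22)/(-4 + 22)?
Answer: -148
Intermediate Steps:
x(J, t) = 4 (x(J, t) = 3 + 1/1 = 3 + 1 = 4)
A = ⅑ (A = 2/18 = 2*(1/18) = ⅑ ≈ 0.11111)
(A + x(-3, 8))*(-36) = (⅑ + 4)*(-36) = (37/9)*(-36) = -148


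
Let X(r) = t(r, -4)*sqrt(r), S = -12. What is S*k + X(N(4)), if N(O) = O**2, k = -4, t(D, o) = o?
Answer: 32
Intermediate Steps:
X(r) = -4*sqrt(r)
S*k + X(N(4)) = -12*(-4) - 4*sqrt(4**2) = 48 - 4*sqrt(16) = 48 - 4*4 = 48 - 16 = 32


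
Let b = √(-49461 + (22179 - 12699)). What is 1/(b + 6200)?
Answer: 6200/38479981 - I*√39981/38479981 ≈ 0.00016112 - 5.1963e-6*I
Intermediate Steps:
b = I*√39981 (b = √(-49461 + 9480) = √(-39981) = I*√39981 ≈ 199.95*I)
1/(b + 6200) = 1/(I*√39981 + 6200) = 1/(6200 + I*√39981)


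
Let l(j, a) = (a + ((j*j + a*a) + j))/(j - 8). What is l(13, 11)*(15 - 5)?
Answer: 628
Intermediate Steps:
l(j, a) = (a + j + a² + j²)/(-8 + j) (l(j, a) = (a + ((j² + a²) + j))/(-8 + j) = (a + ((a² + j²) + j))/(-8 + j) = (a + (j + a² + j²))/(-8 + j) = (a + j + a² + j²)/(-8 + j))
l(13, 11)*(15 - 5) = ((11 + 13 + 11² + 13²)/(-8 + 13))*(15 - 5) = ((11 + 13 + 121 + 169)/5)*10 = ((⅕)*314)*10 = (314/5)*10 = 628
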